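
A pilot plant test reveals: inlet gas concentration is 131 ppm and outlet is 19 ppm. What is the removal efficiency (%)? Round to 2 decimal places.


Efficiency = (G_in - G_out) / G_in * 100%
Efficiency = (131 - 19) / 131 * 100
Efficiency = 112 / 131 * 100
Efficiency = 85.50%


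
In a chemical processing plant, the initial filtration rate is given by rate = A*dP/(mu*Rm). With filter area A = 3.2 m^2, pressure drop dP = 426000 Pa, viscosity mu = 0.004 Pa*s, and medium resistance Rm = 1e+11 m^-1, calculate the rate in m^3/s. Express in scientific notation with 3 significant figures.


rate = A * dP / (mu * Rm)
rate = 3.2 * 426000 / (0.004 * 1e+11)
rate = 1363200.0 / 4.000e+08
rate = 3.41e-03 m^3/s


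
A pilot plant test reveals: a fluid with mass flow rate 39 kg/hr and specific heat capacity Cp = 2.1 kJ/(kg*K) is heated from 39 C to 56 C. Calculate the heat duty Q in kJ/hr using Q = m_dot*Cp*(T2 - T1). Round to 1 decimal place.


Q = m_dot * Cp * (T2 - T1)
Q = 39 * 2.1 * (56 - 39)
Q = 39 * 2.1 * 17
Q = 1392.3 kJ/hr


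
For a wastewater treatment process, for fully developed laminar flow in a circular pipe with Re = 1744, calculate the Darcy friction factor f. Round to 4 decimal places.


f = 64 / Re
f = 64 / 1744
f = 0.0367


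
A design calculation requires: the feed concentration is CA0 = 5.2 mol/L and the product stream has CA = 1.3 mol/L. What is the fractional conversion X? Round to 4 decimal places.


X = (CA0 - CA) / CA0
X = (5.2 - 1.3) / 5.2
X = 3.9 / 5.2
X = 0.7500


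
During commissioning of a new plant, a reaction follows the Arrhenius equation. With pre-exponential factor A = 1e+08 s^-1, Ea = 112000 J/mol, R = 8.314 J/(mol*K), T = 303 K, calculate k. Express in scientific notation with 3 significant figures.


k = A * exp(-Ea/(R*T))
k = 1e+08 * exp(-112000 / (8.314 * 303))
k = 1e+08 * exp(-44.459582)
k = 4.91e-12


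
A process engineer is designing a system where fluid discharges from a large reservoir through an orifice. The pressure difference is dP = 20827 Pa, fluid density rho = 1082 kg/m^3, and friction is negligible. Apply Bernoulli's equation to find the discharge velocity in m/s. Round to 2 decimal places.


v = sqrt(2*dP/rho)
v = sqrt(2*20827/1082)
v = sqrt(38.497227)
v = 6.20 m/s


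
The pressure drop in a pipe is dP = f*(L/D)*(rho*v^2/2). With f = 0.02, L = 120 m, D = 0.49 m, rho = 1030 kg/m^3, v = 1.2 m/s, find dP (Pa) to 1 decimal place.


dP = f * (L/D) * (rho*v^2/2)
dP = 0.02 * (120/0.49) * (1030*1.2^2/2)
L/D = 244.89795918
rho*v^2/2 = 1030*1.44/2 = 741.6
dP = 0.02 * 244.89795918 * 741.6
dP = 3632.3 Pa


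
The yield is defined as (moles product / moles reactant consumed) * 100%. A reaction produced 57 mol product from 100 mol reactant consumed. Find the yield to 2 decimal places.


Yield = (moles product / moles consumed) * 100%
Yield = (57 / 100) * 100
Yield = 0.57 * 100
Yield = 57.00%


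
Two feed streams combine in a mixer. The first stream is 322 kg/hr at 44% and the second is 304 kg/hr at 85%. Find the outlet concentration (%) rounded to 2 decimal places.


Mass balance on solute: F1*x1 + F2*x2 = F3*x3
F3 = F1 + F2 = 322 + 304 = 626 kg/hr
x3 = (F1*x1 + F2*x2)/F3
x3 = (322*0.44 + 304*0.85) / 626
x3 = 63.91%


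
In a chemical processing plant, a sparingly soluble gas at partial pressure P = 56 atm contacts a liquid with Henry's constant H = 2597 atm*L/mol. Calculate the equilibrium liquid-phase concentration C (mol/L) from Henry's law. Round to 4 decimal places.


C = P / H
C = 56 / 2597
C = 0.0216 mol/L


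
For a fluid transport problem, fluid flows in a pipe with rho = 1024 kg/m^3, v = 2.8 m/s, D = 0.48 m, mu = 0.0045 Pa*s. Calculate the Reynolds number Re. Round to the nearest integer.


Re = rho * v * D / mu
Re = 1024 * 2.8 * 0.48 / 0.0045
Re = 1376.256 / 0.0045
Re = 305835


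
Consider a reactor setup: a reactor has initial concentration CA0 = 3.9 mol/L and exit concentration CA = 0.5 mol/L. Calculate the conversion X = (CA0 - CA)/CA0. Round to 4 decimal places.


X = (CA0 - CA) / CA0
X = (3.9 - 0.5) / 3.9
X = 3.4 / 3.9
X = 0.8718


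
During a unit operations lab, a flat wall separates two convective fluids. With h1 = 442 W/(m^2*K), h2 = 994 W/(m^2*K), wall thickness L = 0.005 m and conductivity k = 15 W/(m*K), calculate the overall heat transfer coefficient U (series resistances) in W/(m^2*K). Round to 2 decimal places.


1/U = 1/h1 + L/k + 1/h2
1/U = 1/442 + 0.005/15 + 1/994
1/U = 0.0022624434 + 0.0003333333 + 0.0010060362
1/U = 0.0036018129
U = 277.64 W/(m^2*K)


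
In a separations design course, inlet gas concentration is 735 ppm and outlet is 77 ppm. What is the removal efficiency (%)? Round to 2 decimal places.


Efficiency = (G_in - G_out) / G_in * 100%
Efficiency = (735 - 77) / 735 * 100
Efficiency = 658 / 735 * 100
Efficiency = 89.52%


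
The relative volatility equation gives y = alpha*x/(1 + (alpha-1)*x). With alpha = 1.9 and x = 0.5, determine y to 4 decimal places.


y = alpha*x / (1 + (alpha-1)*x)
y = 1.9*0.5 / (1 + (1.9-1)*0.5)
y = 0.95 / (1 + 0.45)
y = 0.95 / 1.45
y = 0.6552


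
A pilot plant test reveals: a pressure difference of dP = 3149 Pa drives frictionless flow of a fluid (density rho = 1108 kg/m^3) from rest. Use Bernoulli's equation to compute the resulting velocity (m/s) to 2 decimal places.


v = sqrt(2*dP/rho)
v = sqrt(2*3149/1108)
v = sqrt(5.684116)
v = 2.38 m/s


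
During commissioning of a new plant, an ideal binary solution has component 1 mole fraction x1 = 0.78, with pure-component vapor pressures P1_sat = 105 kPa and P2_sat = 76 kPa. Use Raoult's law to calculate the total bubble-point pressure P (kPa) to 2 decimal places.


P = x1*P1_sat + x2*P2_sat
x2 = 1 - x1 = 1 - 0.78 = 0.22
P = 0.78*105 + 0.22*76
P = 81.9 + 16.72
P = 98.62 kPa


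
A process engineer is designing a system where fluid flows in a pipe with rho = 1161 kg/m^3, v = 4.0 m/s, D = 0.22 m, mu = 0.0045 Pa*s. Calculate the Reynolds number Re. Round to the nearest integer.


Re = rho * v * D / mu
Re = 1161 * 4.0 * 0.22 / 0.0045
Re = 1021.68 / 0.0045
Re = 227040


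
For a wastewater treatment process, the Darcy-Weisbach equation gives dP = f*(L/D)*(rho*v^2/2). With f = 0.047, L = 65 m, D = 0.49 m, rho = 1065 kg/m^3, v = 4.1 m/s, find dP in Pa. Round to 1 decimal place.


dP = f * (L/D) * (rho*v^2/2)
dP = 0.047 * (65/0.49) * (1065*4.1^2/2)
L/D = 132.65306122
rho*v^2/2 = 1065*16.81/2 = 8951.325
dP = 0.047 * 132.65306122 * 8951.325
dP = 55808.8 Pa


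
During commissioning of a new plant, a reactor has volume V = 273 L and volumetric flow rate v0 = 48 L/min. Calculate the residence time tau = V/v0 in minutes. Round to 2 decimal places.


tau = V / v0
tau = 273 / 48
tau = 5.69 min


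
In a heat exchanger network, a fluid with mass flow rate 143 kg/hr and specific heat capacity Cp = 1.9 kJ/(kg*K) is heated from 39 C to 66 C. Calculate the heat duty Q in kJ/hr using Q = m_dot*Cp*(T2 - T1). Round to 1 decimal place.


Q = m_dot * Cp * (T2 - T1)
Q = 143 * 1.9 * (66 - 39)
Q = 143 * 1.9 * 27
Q = 7335.9 kJ/hr


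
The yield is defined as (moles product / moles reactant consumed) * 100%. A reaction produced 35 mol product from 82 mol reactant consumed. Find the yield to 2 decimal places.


Yield = (moles product / moles consumed) * 100%
Yield = (35 / 82) * 100
Yield = 0.4268 * 100
Yield = 42.68%


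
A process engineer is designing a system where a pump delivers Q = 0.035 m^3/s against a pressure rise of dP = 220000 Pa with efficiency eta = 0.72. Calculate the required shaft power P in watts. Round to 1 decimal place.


P = Q * dP / eta
P = 0.035 * 220000 / 0.72
P = 7700.0 / 0.72
P = 10694.4 W


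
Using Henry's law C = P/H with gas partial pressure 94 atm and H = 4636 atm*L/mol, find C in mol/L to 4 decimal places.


C = P / H
C = 94 / 4636
C = 0.0203 mol/L


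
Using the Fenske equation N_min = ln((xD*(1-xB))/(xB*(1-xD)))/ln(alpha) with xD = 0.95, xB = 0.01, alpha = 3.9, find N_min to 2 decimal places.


N_min = ln((xD*(1-xB))/(xB*(1-xD))) / ln(alpha)
Numerator inside ln: 0.9405 / 0.0005 = 1881.0
ln(1881.0) = 7.539559
ln(alpha) = ln(3.9) = 1.360977
N_min = 7.539559 / 1.360977 = 5.54


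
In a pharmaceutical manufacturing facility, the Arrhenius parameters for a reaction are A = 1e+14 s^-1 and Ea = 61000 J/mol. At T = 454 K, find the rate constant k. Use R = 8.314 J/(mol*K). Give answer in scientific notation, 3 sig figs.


k = A * exp(-Ea/(R*T))
k = 1e+14 * exp(-61000 / (8.314 * 454))
k = 1e+14 * exp(-16.160841)
k = 9.58e+06


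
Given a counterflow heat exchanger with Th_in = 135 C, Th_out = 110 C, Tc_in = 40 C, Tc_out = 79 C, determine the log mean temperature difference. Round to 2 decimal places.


dT1 = Th_in - Tc_out = 135 - 79 = 56
dT2 = Th_out - Tc_in = 110 - 40 = 70
LMTD = (dT1 - dT2) / ln(dT1/dT2)
LMTD = (56 - 70) / ln(56/70)
LMTD = 62.74 K


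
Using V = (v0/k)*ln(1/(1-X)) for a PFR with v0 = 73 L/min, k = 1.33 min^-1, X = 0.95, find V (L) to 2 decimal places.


V = (v0/k) * ln(1/(1-X))
V = (73/1.33) * ln(1/(1-0.95))
V = 54.887218 * ln(20.0)
V = 54.887218 * 2.995732
V = 164.43 L


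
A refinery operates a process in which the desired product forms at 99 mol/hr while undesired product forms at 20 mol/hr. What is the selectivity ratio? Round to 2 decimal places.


S = desired product rate / undesired product rate
S = 99 / 20
S = 4.95


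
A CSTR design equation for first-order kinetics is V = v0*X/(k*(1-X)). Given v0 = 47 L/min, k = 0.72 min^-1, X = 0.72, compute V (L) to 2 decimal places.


V = v0 * X / (k * (1 - X))
V = 47 * 0.72 / (0.72 * (1 - 0.72))
V = 33.84 / (0.72 * 0.28)
V = 33.84 / 0.2016
V = 167.86 L


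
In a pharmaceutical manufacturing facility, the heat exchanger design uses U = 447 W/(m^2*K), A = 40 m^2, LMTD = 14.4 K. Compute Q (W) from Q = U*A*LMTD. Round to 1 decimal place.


Q = U * A * LMTD
Q = 447 * 40 * 14.4
Q = 257472.0 W


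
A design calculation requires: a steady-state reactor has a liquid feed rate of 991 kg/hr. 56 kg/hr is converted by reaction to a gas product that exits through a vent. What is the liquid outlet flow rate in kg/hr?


Steady-state mass balance on the main outlet: F_out = F_in - F_removed
F_out = 991 - 56
F_out = 935 kg/hr


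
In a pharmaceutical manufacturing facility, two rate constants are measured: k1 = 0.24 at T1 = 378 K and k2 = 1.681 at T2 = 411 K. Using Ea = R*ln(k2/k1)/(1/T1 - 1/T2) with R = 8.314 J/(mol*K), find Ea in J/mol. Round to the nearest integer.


Ea = R * ln(k2/k1) / (1/T1 - 1/T2)
ln(k2/k1) = ln(1.681/0.24) = 1.9465052
1/T1 - 1/T2 = 1/378 - 1/411 = 0.000212412621
Ea = 8.314 * 1.9465052 / 0.000212412621
Ea = 76188 J/mol


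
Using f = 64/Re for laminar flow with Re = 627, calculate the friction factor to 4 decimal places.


f = 64 / Re
f = 64 / 627
f = 0.1021


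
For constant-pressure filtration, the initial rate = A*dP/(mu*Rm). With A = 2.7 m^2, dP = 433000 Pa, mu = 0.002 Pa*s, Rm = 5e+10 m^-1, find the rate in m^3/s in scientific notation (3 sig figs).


rate = A * dP / (mu * Rm)
rate = 2.7 * 433000 / (0.002 * 5e+10)
rate = 1169100.0 / 1.000e+08
rate = 1.17e-02 m^3/s


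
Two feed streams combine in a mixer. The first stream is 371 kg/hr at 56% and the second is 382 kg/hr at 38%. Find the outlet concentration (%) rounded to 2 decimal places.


Mass balance on solute: F1*x1 + F2*x2 = F3*x3
F3 = F1 + F2 = 371 + 382 = 753 kg/hr
x3 = (F1*x1 + F2*x2)/F3
x3 = (371*0.56 + 382*0.38) / 753
x3 = 46.87%


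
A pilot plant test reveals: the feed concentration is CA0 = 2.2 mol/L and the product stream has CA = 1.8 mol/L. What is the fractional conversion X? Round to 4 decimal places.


X = (CA0 - CA) / CA0
X = (2.2 - 1.8) / 2.2
X = 0.4 / 2.2
X = 0.1818


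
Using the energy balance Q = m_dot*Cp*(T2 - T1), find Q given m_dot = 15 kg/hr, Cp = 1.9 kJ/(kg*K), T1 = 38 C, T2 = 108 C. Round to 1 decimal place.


Q = m_dot * Cp * (T2 - T1)
Q = 15 * 1.9 * (108 - 38)
Q = 15 * 1.9 * 70
Q = 1995.0 kJ/hr


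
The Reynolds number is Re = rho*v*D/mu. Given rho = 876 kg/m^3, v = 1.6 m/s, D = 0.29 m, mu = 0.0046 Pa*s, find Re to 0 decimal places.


Re = rho * v * D / mu
Re = 876 * 1.6 * 0.29 / 0.0046
Re = 406.464 / 0.0046
Re = 88362


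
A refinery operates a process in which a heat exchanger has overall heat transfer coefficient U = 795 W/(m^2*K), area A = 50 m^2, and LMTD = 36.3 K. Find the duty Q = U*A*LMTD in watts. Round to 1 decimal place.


Q = U * A * LMTD
Q = 795 * 50 * 36.3
Q = 1442925.0 W


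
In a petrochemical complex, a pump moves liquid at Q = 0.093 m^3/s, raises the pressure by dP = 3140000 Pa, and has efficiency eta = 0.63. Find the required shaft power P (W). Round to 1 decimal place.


P = Q * dP / eta
P = 0.093 * 3140000 / 0.63
P = 292020.0 / 0.63
P = 463523.8 W


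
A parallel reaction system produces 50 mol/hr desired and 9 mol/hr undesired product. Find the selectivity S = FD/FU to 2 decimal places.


S = desired product rate / undesired product rate
S = 50 / 9
S = 5.56


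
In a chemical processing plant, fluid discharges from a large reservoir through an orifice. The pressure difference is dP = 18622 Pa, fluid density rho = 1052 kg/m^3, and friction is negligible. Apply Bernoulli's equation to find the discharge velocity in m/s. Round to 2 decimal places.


v = sqrt(2*dP/rho)
v = sqrt(2*18622/1052)
v = sqrt(35.403042)
v = 5.95 m/s


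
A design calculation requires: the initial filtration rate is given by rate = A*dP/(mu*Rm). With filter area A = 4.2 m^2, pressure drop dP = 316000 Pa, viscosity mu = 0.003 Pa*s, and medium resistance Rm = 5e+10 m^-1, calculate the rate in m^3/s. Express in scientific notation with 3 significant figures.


rate = A * dP / (mu * Rm)
rate = 4.2 * 316000 / (0.003 * 5e+10)
rate = 1327200.0 / 1.500e+08
rate = 8.85e-03 m^3/s


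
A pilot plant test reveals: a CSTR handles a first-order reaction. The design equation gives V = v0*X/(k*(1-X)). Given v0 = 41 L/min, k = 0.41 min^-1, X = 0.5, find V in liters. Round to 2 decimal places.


V = v0 * X / (k * (1 - X))
V = 41 * 0.5 / (0.41 * (1 - 0.5))
V = 20.5 / (0.41 * 0.5)
V = 20.5 / 0.205
V = 100.00 L


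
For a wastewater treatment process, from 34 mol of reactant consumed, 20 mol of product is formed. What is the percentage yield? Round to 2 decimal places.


Yield = (moles product / moles consumed) * 100%
Yield = (20 / 34) * 100
Yield = 0.5882 * 100
Yield = 58.82%


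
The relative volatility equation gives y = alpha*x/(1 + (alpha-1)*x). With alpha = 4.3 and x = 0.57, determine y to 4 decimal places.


y = alpha*x / (1 + (alpha-1)*x)
y = 4.3*0.57 / (1 + (4.3-1)*0.57)
y = 2.451 / (1 + 1.881)
y = 2.451 / 2.881
y = 0.8507


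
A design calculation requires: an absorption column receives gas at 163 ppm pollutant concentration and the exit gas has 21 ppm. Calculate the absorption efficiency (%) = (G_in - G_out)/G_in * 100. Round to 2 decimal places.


Efficiency = (G_in - G_out) / G_in * 100%
Efficiency = (163 - 21) / 163 * 100
Efficiency = 142 / 163 * 100
Efficiency = 87.12%


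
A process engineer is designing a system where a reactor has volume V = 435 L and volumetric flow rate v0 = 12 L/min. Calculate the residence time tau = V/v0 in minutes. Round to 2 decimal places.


tau = V / v0
tau = 435 / 12
tau = 36.25 min


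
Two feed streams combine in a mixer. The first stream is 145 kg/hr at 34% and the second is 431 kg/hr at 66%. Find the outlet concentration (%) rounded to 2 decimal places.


Mass balance on solute: F1*x1 + F2*x2 = F3*x3
F3 = F1 + F2 = 145 + 431 = 576 kg/hr
x3 = (F1*x1 + F2*x2)/F3
x3 = (145*0.34 + 431*0.66) / 576
x3 = 57.94%


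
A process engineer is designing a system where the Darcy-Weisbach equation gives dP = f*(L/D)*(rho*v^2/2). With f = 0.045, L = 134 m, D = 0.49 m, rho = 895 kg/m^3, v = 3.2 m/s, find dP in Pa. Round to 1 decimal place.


dP = f * (L/D) * (rho*v^2/2)
dP = 0.045 * (134/0.49) * (895*3.2^2/2)
L/D = 273.46938776
rho*v^2/2 = 895*10.24/2 = 4582.4
dP = 0.045 * 273.46938776 * 4582.4
dP = 56391.6 Pa


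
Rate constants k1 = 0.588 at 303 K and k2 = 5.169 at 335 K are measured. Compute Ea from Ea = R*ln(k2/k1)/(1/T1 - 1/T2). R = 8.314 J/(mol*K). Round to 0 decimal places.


Ea = R * ln(k2/k1) / (1/T1 - 1/T2)
ln(k2/k1) = ln(5.169/0.588) = 2.1737076
1/T1 - 1/T2 = 1/303 - 1/335 = 0.000315255406
Ea = 8.314 * 2.1737076 / 0.000315255406
Ea = 57326 J/mol


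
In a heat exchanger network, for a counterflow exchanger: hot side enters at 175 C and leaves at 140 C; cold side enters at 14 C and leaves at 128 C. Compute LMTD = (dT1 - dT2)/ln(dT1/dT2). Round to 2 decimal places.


dT1 = Th_in - Tc_out = 175 - 128 = 47
dT2 = Th_out - Tc_in = 140 - 14 = 126
LMTD = (dT1 - dT2) / ln(dT1/dT2)
LMTD = (47 - 126) / ln(47/126)
LMTD = 80.11 K


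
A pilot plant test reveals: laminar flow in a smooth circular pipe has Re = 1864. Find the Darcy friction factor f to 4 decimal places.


f = 64 / Re
f = 64 / 1864
f = 0.0343


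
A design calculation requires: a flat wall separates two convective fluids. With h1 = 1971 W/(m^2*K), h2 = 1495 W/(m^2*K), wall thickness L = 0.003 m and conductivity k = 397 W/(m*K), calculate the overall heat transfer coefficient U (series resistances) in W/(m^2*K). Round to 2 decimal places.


1/U = 1/h1 + L/k + 1/h2
1/U = 1/1971 + 0.003/397 + 1/1495
1/U = 0.0005073567 + 7.5567e-06 + 0.0006688963
1/U = 0.0011838097
U = 844.73 W/(m^2*K)


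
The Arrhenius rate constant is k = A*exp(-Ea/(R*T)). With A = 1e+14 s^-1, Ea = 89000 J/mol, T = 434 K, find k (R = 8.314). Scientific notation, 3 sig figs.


k = A * exp(-Ea/(R*T))
k = 1e+14 * exp(-89000 / (8.314 * 434))
k = 1e+14 * exp(-24.665519)
k = 1.94e+03


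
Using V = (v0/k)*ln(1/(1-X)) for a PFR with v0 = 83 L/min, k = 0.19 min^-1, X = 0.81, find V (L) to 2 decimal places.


V = (v0/k) * ln(1/(1-X))
V = (83/0.19) * ln(1/(1-0.81))
V = 436.842105 * ln(5.263158)
V = 436.842105 * 1.660731
V = 725.48 L


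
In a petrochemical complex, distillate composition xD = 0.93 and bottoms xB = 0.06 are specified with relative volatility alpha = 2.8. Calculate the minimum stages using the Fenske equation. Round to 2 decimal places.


N_min = ln((xD*(1-xB))/(xB*(1-xD))) / ln(alpha)
Numerator inside ln: 0.8742 / 0.0042 = 208.142857
ln(208.142857) = 5.338225
ln(alpha) = ln(2.8) = 1.029619
N_min = 5.338225 / 1.029619 = 5.18


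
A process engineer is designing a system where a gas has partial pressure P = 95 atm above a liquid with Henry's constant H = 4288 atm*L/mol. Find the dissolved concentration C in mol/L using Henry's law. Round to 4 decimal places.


C = P / H
C = 95 / 4288
C = 0.0222 mol/L


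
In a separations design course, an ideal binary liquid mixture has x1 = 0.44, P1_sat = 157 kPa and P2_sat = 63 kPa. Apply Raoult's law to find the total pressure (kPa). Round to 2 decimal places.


P = x1*P1_sat + x2*P2_sat
x2 = 1 - x1 = 1 - 0.44 = 0.56
P = 0.44*157 + 0.56*63
P = 69.08 + 35.28
P = 104.36 kPa


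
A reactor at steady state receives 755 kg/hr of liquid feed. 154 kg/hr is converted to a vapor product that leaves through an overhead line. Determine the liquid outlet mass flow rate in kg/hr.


Steady-state mass balance on the main outlet: F_out = F_in - F_removed
F_out = 755 - 154
F_out = 601 kg/hr


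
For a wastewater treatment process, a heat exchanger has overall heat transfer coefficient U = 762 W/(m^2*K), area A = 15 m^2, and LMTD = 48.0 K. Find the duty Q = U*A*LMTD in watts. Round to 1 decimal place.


Q = U * A * LMTD
Q = 762 * 15 * 48.0
Q = 548640.0 W


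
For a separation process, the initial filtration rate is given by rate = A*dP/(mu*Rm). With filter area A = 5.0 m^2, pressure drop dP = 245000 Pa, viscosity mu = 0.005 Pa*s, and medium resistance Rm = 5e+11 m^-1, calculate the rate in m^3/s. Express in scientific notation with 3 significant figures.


rate = A * dP / (mu * Rm)
rate = 5.0 * 245000 / (0.005 * 5e+11)
rate = 1225000.0 / 2.500e+09
rate = 4.90e-04 m^3/s


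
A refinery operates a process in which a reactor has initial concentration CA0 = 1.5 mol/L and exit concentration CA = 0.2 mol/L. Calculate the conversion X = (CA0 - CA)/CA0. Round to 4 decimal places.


X = (CA0 - CA) / CA0
X = (1.5 - 0.2) / 1.5
X = 1.3 / 1.5
X = 0.8667


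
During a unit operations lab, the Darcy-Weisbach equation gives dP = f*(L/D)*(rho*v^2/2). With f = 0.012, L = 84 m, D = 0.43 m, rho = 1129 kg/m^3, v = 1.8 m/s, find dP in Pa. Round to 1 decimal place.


dP = f * (L/D) * (rho*v^2/2)
dP = 0.012 * (84/0.43) * (1129*1.8^2/2)
L/D = 195.34883721
rho*v^2/2 = 1129*3.24/2 = 1828.98
dP = 0.012 * 195.34883721 * 1828.98
dP = 4287.5 Pa


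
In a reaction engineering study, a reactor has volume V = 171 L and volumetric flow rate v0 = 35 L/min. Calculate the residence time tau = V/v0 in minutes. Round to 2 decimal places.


tau = V / v0
tau = 171 / 35
tau = 4.89 min


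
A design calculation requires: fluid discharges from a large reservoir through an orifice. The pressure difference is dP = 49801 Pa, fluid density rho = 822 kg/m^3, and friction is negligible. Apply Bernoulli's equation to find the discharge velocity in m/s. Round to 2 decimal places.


v = sqrt(2*dP/rho)
v = sqrt(2*49801/822)
v = sqrt(121.170316)
v = 11.01 m/s


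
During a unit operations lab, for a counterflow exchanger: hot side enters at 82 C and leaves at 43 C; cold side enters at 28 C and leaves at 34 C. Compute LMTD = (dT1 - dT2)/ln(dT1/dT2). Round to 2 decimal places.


dT1 = Th_in - Tc_out = 82 - 34 = 48
dT2 = Th_out - Tc_in = 43 - 28 = 15
LMTD = (dT1 - dT2) / ln(dT1/dT2)
LMTD = (48 - 15) / ln(48/15)
LMTD = 28.37 K


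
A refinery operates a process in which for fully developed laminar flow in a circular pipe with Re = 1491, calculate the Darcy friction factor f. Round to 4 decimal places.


f = 64 / Re
f = 64 / 1491
f = 0.0429


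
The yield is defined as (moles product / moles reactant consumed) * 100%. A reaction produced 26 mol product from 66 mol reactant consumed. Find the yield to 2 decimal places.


Yield = (moles product / moles consumed) * 100%
Yield = (26 / 66) * 100
Yield = 0.3939 * 100
Yield = 39.39%


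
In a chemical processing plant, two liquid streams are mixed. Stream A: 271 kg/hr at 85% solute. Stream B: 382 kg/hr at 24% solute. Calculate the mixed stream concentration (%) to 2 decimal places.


Mass balance on solute: F1*x1 + F2*x2 = F3*x3
F3 = F1 + F2 = 271 + 382 = 653 kg/hr
x3 = (F1*x1 + F2*x2)/F3
x3 = (271*0.85 + 382*0.24) / 653
x3 = 49.32%


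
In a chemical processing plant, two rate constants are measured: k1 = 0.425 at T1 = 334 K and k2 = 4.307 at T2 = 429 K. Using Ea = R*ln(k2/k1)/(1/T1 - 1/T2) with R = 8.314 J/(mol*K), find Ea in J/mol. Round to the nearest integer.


Ea = R * ln(k2/k1) / (1/T1 - 1/T2)
ln(k2/k1) = ln(4.307/0.425) = 2.3159077
1/T1 - 1/T2 = 1/334 - 1/429 = 0.000663009645
Ea = 8.314 * 2.3159077 / 0.000663009645
Ea = 29041 J/mol


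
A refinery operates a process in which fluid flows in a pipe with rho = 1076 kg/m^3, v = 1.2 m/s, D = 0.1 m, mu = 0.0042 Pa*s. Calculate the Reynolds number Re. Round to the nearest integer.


Re = rho * v * D / mu
Re = 1076 * 1.2 * 0.1 / 0.0042
Re = 129.12 / 0.0042
Re = 30743


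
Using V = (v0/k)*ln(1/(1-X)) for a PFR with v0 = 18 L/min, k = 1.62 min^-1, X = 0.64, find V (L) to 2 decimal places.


V = (v0/k) * ln(1/(1-X))
V = (18/1.62) * ln(1/(1-0.64))
V = 11.111111 * ln(2.777778)
V = 11.111111 * 1.021651
V = 11.35 L


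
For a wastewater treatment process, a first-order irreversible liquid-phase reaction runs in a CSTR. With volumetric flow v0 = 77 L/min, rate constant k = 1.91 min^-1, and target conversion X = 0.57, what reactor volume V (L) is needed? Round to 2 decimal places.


V = v0 * X / (k * (1 - X))
V = 77 * 0.57 / (1.91 * (1 - 0.57))
V = 43.89 / (1.91 * 0.43)
V = 43.89 / 0.8213
V = 53.44 L


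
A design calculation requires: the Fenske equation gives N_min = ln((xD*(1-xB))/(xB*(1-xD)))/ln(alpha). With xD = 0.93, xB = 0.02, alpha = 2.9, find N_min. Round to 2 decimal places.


N_min = ln((xD*(1-xB))/(xB*(1-xD))) / ln(alpha)
Numerator inside ln: 0.9114 / 0.0014 = 651.0
ln(651.0) = 6.47851
ln(alpha) = ln(2.9) = 1.064711
N_min = 6.47851 / 1.064711 = 6.08


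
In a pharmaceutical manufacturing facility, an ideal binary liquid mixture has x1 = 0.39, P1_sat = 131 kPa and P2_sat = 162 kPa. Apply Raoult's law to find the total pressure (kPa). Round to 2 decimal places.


P = x1*P1_sat + x2*P2_sat
x2 = 1 - x1 = 1 - 0.39 = 0.61
P = 0.39*131 + 0.61*162
P = 51.09 + 98.82
P = 149.91 kPa


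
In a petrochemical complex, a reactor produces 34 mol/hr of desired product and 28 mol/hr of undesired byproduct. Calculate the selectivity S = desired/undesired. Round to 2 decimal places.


S = desired product rate / undesired product rate
S = 34 / 28
S = 1.21


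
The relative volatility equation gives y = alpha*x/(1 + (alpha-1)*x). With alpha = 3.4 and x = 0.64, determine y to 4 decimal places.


y = alpha*x / (1 + (alpha-1)*x)
y = 3.4*0.64 / (1 + (3.4-1)*0.64)
y = 2.176 / (1 + 1.536)
y = 2.176 / 2.536
y = 0.8580


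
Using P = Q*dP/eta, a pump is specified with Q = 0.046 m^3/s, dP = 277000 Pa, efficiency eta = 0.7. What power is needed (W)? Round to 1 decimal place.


P = Q * dP / eta
P = 0.046 * 277000 / 0.7
P = 12742.0 / 0.7
P = 18202.9 W


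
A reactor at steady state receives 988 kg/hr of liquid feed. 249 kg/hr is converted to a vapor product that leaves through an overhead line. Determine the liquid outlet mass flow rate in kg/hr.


Steady-state mass balance on the main outlet: F_out = F_in - F_removed
F_out = 988 - 249
F_out = 739 kg/hr


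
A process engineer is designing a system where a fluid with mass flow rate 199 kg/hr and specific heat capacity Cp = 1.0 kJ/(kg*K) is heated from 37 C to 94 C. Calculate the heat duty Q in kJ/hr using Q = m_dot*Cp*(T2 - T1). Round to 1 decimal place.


Q = m_dot * Cp * (T2 - T1)
Q = 199 * 1.0 * (94 - 37)
Q = 199 * 1.0 * 57
Q = 11343.0 kJ/hr


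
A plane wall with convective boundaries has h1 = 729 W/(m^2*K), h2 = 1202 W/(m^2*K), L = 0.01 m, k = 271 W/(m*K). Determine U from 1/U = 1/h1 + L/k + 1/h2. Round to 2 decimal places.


1/U = 1/h1 + L/k + 1/h2
1/U = 1/729 + 0.01/271 + 1/1202
1/U = 0.0013717421 + 3.69004e-05 + 0.0008319468
1/U = 0.0022405893
U = 446.31 W/(m^2*K)


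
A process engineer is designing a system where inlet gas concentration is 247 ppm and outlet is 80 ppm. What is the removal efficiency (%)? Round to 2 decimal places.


Efficiency = (G_in - G_out) / G_in * 100%
Efficiency = (247 - 80) / 247 * 100
Efficiency = 167 / 247 * 100
Efficiency = 67.61%


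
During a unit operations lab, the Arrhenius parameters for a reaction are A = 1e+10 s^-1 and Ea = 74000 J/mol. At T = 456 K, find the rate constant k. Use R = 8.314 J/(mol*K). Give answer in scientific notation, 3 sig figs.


k = A * exp(-Ea/(R*T))
k = 1e+10 * exp(-74000 / (8.314 * 456))
k = 1e+10 * exp(-19.518968)
k = 3.33e+01


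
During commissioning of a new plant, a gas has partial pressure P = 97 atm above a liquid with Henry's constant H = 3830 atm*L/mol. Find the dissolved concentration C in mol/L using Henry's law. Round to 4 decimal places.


C = P / H
C = 97 / 3830
C = 0.0253 mol/L


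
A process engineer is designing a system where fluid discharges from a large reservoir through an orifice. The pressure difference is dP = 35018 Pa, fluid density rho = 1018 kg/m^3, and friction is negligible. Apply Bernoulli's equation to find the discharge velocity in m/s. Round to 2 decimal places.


v = sqrt(2*dP/rho)
v = sqrt(2*35018/1018)
v = sqrt(68.797642)
v = 8.29 m/s


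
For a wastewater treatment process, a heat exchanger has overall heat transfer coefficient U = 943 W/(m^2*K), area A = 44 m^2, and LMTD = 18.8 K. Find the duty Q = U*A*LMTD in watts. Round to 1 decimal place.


Q = U * A * LMTD
Q = 943 * 44 * 18.8
Q = 780049.6 W


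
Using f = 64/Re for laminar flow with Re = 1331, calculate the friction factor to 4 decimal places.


f = 64 / Re
f = 64 / 1331
f = 0.0481


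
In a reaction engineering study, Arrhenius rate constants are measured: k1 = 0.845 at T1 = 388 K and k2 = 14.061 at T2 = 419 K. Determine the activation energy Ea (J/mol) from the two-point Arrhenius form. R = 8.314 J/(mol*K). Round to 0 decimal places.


Ea = R * ln(k2/k1) / (1/T1 - 1/T2)
ln(k2/k1) = ln(14.061/0.845) = 2.8118237
1/T1 - 1/T2 = 1/388 - 1/419 = 0.000190684743
Ea = 8.314 * 2.8118237 / 0.000190684743
Ea = 122598 J/mol


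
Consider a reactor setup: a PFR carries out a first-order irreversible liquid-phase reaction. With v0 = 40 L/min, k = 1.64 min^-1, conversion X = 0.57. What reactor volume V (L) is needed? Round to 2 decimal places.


V = (v0/k) * ln(1/(1-X))
V = (40/1.64) * ln(1/(1-0.57))
V = 24.390244 * ln(2.325581)
V = 24.390244 * 0.84397
V = 20.58 L


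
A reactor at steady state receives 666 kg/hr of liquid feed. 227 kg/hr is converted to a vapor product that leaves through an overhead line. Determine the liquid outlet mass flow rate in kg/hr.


Steady-state mass balance on the main outlet: F_out = F_in - F_removed
F_out = 666 - 227
F_out = 439 kg/hr


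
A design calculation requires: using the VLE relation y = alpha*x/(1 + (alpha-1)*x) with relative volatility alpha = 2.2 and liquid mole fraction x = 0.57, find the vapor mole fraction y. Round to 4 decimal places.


y = alpha*x / (1 + (alpha-1)*x)
y = 2.2*0.57 / (1 + (2.2-1)*0.57)
y = 1.254 / (1 + 0.684)
y = 1.254 / 1.684
y = 0.7447


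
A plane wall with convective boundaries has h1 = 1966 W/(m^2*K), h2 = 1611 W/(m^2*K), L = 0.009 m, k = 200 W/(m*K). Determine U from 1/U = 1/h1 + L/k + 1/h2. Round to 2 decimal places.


1/U = 1/h1 + L/k + 1/h2
1/U = 1/1966 + 0.009/200 + 1/1611
1/U = 0.000508647 + 4.5e-05 + 0.0006207325
1/U = 0.0011743795
U = 851.51 W/(m^2*K)


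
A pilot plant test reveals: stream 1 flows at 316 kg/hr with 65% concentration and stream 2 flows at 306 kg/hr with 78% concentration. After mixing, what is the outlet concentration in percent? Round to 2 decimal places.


Mass balance on solute: F1*x1 + F2*x2 = F3*x3
F3 = F1 + F2 = 316 + 306 = 622 kg/hr
x3 = (F1*x1 + F2*x2)/F3
x3 = (316*0.65 + 306*0.78) / 622
x3 = 71.40%


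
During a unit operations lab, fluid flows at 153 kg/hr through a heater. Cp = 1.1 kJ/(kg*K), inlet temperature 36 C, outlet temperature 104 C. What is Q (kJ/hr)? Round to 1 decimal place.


Q = m_dot * Cp * (T2 - T1)
Q = 153 * 1.1 * (104 - 36)
Q = 153 * 1.1 * 68
Q = 11444.4 kJ/hr


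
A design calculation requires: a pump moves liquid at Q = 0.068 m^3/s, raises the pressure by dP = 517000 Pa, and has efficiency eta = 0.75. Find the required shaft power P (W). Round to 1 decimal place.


P = Q * dP / eta
P = 0.068 * 517000 / 0.75
P = 35156.0 / 0.75
P = 46874.7 W


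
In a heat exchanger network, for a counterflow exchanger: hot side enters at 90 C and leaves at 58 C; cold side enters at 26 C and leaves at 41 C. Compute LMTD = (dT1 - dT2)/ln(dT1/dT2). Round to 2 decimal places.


dT1 = Th_in - Tc_out = 90 - 41 = 49
dT2 = Th_out - Tc_in = 58 - 26 = 32
LMTD = (dT1 - dT2) / ln(dT1/dT2)
LMTD = (49 - 32) / ln(49/32)
LMTD = 39.90 K


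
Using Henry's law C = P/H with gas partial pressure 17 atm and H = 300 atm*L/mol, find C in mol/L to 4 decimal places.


C = P / H
C = 17 / 300
C = 0.0567 mol/L


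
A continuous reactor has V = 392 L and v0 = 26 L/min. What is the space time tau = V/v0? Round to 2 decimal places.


tau = V / v0
tau = 392 / 26
tau = 15.08 min


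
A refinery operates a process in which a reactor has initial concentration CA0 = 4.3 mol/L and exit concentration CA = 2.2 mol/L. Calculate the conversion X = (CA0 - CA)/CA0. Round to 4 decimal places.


X = (CA0 - CA) / CA0
X = (4.3 - 2.2) / 4.3
X = 2.1 / 4.3
X = 0.4884


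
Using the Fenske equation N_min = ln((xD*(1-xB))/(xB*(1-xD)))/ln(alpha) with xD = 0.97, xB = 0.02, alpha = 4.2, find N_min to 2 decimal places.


N_min = ln((xD*(1-xB))/(xB*(1-xD))) / ln(alpha)
Numerator inside ln: 0.9506 / 0.0006 = 1584.333333
ln(1584.333333) = 7.367919
ln(alpha) = ln(4.2) = 1.435085
N_min = 7.367919 / 1.435085 = 5.13


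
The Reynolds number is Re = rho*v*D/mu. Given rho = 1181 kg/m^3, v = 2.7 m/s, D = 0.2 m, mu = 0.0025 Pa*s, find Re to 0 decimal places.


Re = rho * v * D / mu
Re = 1181 * 2.7 * 0.2 / 0.0025
Re = 637.74 / 0.0025
Re = 255096


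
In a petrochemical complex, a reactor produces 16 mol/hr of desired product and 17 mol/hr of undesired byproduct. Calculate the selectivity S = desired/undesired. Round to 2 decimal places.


S = desired product rate / undesired product rate
S = 16 / 17
S = 0.94


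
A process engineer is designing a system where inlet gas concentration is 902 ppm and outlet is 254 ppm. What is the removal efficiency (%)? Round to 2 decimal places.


Efficiency = (G_in - G_out) / G_in * 100%
Efficiency = (902 - 254) / 902 * 100
Efficiency = 648 / 902 * 100
Efficiency = 71.84%


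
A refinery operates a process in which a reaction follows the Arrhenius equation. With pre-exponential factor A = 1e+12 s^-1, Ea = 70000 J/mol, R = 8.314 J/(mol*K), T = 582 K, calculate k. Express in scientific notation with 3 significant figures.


k = A * exp(-Ea/(R*T))
k = 1e+12 * exp(-70000 / (8.314 * 582))
k = 1e+12 * exp(-14.466552)
k = 5.22e+05


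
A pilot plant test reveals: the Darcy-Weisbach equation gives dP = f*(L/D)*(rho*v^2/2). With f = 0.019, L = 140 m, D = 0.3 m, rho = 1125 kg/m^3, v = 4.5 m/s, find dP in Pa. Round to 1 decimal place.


dP = f * (L/D) * (rho*v^2/2)
dP = 0.019 * (140/0.3) * (1125*4.5^2/2)
L/D = 466.66666667
rho*v^2/2 = 1125*20.25/2 = 11390.625
dP = 0.019 * 466.66666667 * 11390.625
dP = 100996.9 Pa


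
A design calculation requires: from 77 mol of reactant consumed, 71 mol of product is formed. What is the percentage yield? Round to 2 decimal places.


Yield = (moles product / moles consumed) * 100%
Yield = (71 / 77) * 100
Yield = 0.9221 * 100
Yield = 92.21%


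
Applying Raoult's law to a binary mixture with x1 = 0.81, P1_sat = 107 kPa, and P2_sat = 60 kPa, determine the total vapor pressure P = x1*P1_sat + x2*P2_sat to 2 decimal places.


P = x1*P1_sat + x2*P2_sat
x2 = 1 - x1 = 1 - 0.81 = 0.19
P = 0.81*107 + 0.19*60
P = 86.67 + 11.4
P = 98.07 kPa


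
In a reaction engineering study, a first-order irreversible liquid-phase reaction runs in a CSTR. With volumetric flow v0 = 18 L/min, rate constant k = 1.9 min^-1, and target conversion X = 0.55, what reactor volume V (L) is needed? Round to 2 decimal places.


V = v0 * X / (k * (1 - X))
V = 18 * 0.55 / (1.9 * (1 - 0.55))
V = 9.9 / (1.9 * 0.45)
V = 9.9 / 0.855
V = 11.58 L


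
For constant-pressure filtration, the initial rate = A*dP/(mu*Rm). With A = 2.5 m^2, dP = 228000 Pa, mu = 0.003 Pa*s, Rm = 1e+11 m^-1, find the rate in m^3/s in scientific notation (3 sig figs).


rate = A * dP / (mu * Rm)
rate = 2.5 * 228000 / (0.003 * 1e+11)
rate = 570000.0 / 3.000e+08
rate = 1.90e-03 m^3/s


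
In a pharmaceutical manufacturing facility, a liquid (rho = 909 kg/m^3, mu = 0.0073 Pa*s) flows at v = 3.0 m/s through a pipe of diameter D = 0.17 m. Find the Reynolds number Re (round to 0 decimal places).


Re = rho * v * D / mu
Re = 909 * 3.0 * 0.17 / 0.0073
Re = 463.59 / 0.0073
Re = 63505


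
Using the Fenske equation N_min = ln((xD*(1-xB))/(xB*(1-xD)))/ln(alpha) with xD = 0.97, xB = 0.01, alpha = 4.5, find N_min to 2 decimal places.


N_min = ln((xD*(1-xB))/(xB*(1-xD))) / ln(alpha)
Numerator inside ln: 0.9603 / 0.0003 = 3201.0
ln(3201.0) = 8.071219
ln(alpha) = ln(4.5) = 1.504077
N_min = 8.071219 / 1.504077 = 5.37


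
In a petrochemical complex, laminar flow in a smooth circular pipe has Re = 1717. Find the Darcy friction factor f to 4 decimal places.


f = 64 / Re
f = 64 / 1717
f = 0.0373


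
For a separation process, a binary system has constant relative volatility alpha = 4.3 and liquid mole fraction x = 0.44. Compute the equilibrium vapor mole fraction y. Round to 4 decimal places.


y = alpha*x / (1 + (alpha-1)*x)
y = 4.3*0.44 / (1 + (4.3-1)*0.44)
y = 1.892 / (1 + 1.452)
y = 1.892 / 2.452
y = 0.7716


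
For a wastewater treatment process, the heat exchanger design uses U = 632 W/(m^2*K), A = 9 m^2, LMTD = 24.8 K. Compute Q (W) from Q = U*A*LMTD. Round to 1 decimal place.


Q = U * A * LMTD
Q = 632 * 9 * 24.8
Q = 141062.4 W


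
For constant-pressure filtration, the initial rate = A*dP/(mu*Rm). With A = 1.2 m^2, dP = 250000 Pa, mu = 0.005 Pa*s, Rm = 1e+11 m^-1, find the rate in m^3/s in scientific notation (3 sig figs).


rate = A * dP / (mu * Rm)
rate = 1.2 * 250000 / (0.005 * 1e+11)
rate = 300000.0 / 5.000e+08
rate = 6.00e-04 m^3/s


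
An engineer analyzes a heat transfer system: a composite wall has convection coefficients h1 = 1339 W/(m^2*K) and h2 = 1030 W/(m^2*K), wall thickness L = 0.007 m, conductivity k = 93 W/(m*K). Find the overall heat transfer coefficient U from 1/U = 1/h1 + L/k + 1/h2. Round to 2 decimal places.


1/U = 1/h1 + L/k + 1/h2
1/U = 1/1339 + 0.007/93 + 1/1030
1/U = 0.000746826 + 7.52688e-05 + 0.0009708738
1/U = 0.0017929686
U = 557.73 W/(m^2*K)


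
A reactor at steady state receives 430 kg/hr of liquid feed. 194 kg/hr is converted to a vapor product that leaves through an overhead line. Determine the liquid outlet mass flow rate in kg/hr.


Steady-state mass balance on the main outlet: F_out = F_in - F_removed
F_out = 430 - 194
F_out = 236 kg/hr


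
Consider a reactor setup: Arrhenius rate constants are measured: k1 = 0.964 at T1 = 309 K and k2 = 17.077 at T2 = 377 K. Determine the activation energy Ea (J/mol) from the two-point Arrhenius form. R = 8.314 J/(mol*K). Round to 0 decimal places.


Ea = R * ln(k2/k1) / (1/T1 - 1/T2)
ln(k2/k1) = ln(17.077/0.964) = 2.8743965
1/T1 - 1/T2 = 1/309 - 1/377 = 0.000583726061
Ea = 8.314 * 2.8743965 / 0.000583726061
Ea = 40940 J/mol


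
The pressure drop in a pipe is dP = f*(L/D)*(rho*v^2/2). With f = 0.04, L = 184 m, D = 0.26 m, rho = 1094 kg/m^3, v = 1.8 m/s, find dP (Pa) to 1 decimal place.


dP = f * (L/D) * (rho*v^2/2)
dP = 0.04 * (184/0.26) * (1094*1.8^2/2)
L/D = 707.69230769
rho*v^2/2 = 1094*3.24/2 = 1772.28
dP = 0.04 * 707.69230769 * 1772.28
dP = 50169.2 Pa


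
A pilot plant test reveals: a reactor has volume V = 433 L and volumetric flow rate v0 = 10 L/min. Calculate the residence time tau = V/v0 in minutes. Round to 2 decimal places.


tau = V / v0
tau = 433 / 10
tau = 43.30 min


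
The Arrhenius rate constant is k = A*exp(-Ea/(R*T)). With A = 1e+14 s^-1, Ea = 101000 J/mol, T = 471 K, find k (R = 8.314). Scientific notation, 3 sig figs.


k = A * exp(-Ea/(R*T))
k = 1e+14 * exp(-101000 / (8.314 * 471))
k = 1e+14 * exp(-25.792322)
k = 6.29e+02


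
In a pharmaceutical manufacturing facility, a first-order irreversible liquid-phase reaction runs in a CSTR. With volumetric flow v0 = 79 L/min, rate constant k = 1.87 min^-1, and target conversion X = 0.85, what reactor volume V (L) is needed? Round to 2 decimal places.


V = v0 * X / (k * (1 - X))
V = 79 * 0.85 / (1.87 * (1 - 0.85))
V = 67.15 / (1.87 * 0.15)
V = 67.15 / 0.2805
V = 239.39 L


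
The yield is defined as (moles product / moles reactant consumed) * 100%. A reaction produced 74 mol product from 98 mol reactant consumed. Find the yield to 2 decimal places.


Yield = (moles product / moles consumed) * 100%
Yield = (74 / 98) * 100
Yield = 0.7551 * 100
Yield = 75.51%


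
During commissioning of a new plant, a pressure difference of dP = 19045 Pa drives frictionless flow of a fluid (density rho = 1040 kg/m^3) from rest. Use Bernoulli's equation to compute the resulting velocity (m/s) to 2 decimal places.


v = sqrt(2*dP/rho)
v = sqrt(2*19045/1040)
v = sqrt(36.625)
v = 6.05 m/s


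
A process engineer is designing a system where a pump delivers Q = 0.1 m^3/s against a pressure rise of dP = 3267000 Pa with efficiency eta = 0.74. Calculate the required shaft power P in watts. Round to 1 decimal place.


P = Q * dP / eta
P = 0.1 * 3267000 / 0.74
P = 326700.0 / 0.74
P = 441486.5 W
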